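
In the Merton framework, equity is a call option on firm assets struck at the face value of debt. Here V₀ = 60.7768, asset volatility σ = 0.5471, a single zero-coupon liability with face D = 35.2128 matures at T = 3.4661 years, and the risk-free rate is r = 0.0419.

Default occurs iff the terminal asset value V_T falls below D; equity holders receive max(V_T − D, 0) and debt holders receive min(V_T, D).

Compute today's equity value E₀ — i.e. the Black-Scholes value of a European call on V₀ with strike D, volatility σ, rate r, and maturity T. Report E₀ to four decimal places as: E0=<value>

d₁ = [ln(V₀/D) + (r + σ²/2)T] / (σ√T)
   = [ln(60.7768/35.2128) + (0.0419 + 0.5·0.5471²)·3.4661] / (0.5471·√3.4661)
   = [0.545798 + 0.663963] / 1.018562 = 1.187716
d₂ = d₁ − σ√T = 1.187716 − 1.018562 = 0.169155
N(d₁) = 0.882527,  N(d₂) = 0.567162,  e^(−rT) = 0.864824
E₀ = V₀·N(d₁) − D·e^(−rT)·N(d₂)
   = 60.7768·0.882527 − 35.2128·0.864824·0.567162 = 36.365467

E0=36.3655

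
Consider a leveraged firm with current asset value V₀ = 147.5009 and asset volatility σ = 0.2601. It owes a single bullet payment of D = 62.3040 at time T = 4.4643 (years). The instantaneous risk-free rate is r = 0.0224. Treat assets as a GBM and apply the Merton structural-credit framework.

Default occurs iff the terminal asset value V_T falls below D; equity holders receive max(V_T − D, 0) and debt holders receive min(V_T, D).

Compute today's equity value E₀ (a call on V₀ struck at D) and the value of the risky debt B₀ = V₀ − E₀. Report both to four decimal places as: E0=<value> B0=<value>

E0=91.9134 B0=55.5875

d₁ = [ln(V₀/D) + (r + σ²/2)T] / (σ√T)
   = [ln(147.5009/62.3040) + (0.0224 + 0.5·0.2601²)·4.4643] / (0.2601·√4.4643)
   = [0.861809 + 0.251010] / 0.549562 = 2.024917
d₂ = d₁ − σ√T = 2.024917 − 0.549562 = 1.475355
N(d₁) = 0.978562,  N(d₂) = 0.929941,  e^(−rT) = 0.904837
E₀ = V₀·N(d₁) − D·e^(−rT)·N(d₂)
   = 147.5009·0.978562 − 62.3040·0.904837·0.929941 = 91.913364
B₀ = V₀ − E₀ = 147.5009 − 91.913364 = 55.587536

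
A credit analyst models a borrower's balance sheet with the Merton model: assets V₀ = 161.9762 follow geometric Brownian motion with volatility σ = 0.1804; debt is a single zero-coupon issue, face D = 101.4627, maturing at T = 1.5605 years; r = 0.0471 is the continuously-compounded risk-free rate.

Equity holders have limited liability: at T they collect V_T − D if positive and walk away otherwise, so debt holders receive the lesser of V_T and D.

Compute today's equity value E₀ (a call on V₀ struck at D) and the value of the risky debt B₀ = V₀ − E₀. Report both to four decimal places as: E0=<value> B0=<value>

E0=67.7785 B0=94.1977

d₁ = [ln(V₀/D) + (r + σ²/2)T] / (σ√T)
   = [ln(161.9762/101.4627) + (0.0471 + 0.5·0.1804²)·1.5605] / (0.1804·√1.5605)
   = [0.467758 + 0.098892] / 0.225356 = 2.514471
d₂ = d₁ − σ√T = 2.514471 − 0.225356 = 2.289116
N(d₁) = 0.994039,  N(d₂) = 0.988964,  e^(−rT) = 0.929137
E₀ = V₀·N(d₁) − D·e^(−rT)·N(d₂)
   = 161.9762·0.994039 − 101.4627·0.929137·0.988964 = 67.778452
B₀ = V₀ − E₀ = 161.9762 − 67.778452 = 94.197748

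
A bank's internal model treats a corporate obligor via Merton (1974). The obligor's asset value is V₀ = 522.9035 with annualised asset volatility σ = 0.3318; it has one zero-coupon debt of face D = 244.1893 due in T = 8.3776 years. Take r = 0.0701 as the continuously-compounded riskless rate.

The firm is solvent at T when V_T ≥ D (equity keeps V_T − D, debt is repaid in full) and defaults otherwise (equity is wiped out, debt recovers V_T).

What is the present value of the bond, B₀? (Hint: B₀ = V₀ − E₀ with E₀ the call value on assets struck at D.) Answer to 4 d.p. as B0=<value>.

d₁ = [ln(V₀/D) + (r + σ²/2)T] / (σ√T)
   = [ln(522.9035/244.1893) + (0.0701 + 0.5·0.3318²)·8.3776] / (0.3318·√8.3776)
   = [0.761453 + 1.048420] / 0.960365 = 1.884569
d₂ = d₁ − σ√T = 1.884569 − 0.960365 = 0.924204
N(d₁) = 0.970256,  N(d₂) = 0.822310,  e^(−rT) = 0.555843
E₀ = V₀·N(d₁) − D·e^(−rT)·N(d₂)
   = 522.9035·0.970256 − 244.1893·0.555843·0.822310 = 395.737396
B₀ = V₀ − E₀ = 522.9035 − 395.737396 = 127.166104

B0=127.1661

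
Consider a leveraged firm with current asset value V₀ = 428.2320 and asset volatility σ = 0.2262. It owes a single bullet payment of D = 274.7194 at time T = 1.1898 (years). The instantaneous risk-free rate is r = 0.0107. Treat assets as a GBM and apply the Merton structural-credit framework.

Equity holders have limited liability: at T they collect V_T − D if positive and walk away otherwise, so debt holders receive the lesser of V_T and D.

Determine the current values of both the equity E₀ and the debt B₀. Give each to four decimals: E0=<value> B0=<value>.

E0=158.0371 B0=270.1949

d₁ = [ln(V₀/D) + (r + σ²/2)T] / (σ√T)
   = [ln(428.2320/274.7194) + (0.0107 + 0.5·0.2262²)·1.1898] / (0.2262·√1.1898)
   = [0.443915 + 0.043170] / 0.246734 = 1.974126
d₂ = d₁ − σ√T = 1.974126 − 0.246734 = 1.727392
N(d₁) = 0.975816,  N(d₂) = 0.957951,  e^(−rT) = 0.987350
E₀ = V₀·N(d₁) − D·e^(−rT)·N(d₂)
   = 428.2320·0.975816 − 274.7194·0.987350·0.957951 = 158.037065
B₀ = V₀ − E₀ = 428.2320 − 158.037065 = 270.194935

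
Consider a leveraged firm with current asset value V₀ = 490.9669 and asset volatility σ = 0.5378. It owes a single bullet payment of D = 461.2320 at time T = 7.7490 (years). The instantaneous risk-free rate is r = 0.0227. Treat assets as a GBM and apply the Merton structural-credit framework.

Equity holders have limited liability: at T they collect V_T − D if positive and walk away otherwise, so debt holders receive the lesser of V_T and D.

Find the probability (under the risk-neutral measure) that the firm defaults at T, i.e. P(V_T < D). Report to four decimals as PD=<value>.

d₁ = [ln(V₀/D) + (r + σ²/2)T] / (σ√T)
   = [ln(490.9669/461.2320) + (0.0227 + 0.5·0.5378²)·7.7490] / (0.5378·√7.7490)
   = [0.062476 + 1.296519] / 1.497075 = 0.907767
d₂ = d₁ − σ√T = 0.907767 − 1.497075 = -0.589309
risk-neutral PD = N(−d₂) = N(0.589309) = 0.722173

PD=0.7222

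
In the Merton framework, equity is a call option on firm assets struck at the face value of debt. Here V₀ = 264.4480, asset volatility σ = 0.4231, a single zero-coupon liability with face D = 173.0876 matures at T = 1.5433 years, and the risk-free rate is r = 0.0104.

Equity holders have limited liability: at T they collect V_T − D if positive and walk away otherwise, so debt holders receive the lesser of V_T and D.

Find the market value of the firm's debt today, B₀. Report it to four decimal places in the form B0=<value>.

B0=158.0293

d₁ = [ln(V₀/D) + (r + σ²/2)T] / (σ√T)
   = [ln(264.4480/173.0876) + (0.0104 + 0.5·0.4231²)·1.5433] / (0.4231·√1.5433)
   = [0.423847 + 0.154186] / 0.525616 = 1.099726
d₂ = d₁ − σ√T = 1.099726 − 0.525616 = 0.574110
N(d₁) = 0.864274,  N(d₂) = 0.717053,  e^(−rT) = 0.984078
E₀ = V₀·N(d₁) − D·e^(−rT)·N(d₂)
   = 264.4480·0.864274 − 173.0876·0.984078·0.717053 = 106.418683
B₀ = V₀ − E₀ = 264.4480 − 106.418683 = 158.029317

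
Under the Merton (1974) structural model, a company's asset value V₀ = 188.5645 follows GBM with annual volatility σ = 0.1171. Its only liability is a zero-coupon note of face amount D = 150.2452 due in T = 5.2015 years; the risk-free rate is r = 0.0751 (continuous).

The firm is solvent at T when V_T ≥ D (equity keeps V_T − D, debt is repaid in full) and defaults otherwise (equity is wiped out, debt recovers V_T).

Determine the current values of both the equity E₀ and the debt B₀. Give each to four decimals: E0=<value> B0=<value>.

d₁ = [ln(V₀/D) + (r + σ²/2)T] / (σ√T)
   = [ln(188.5645/150.2452) + (0.0751 + 0.5·0.1171²)·5.2015] / (0.1171·√5.2015)
   = [0.227171 + 0.426295] / 0.267068 = 2.446821
d₂ = d₁ − σ√T = 2.446821 − 0.267068 = 2.179754
N(d₁) = 0.992794,  N(d₂) = 0.985362,  e^(−rT) = 0.676629
E₀ = V₀·N(d₁) − D·e^(−rT)·N(d₂)
   = 188.5645·0.992794 − 150.2452·0.676629·0.985362 = 87.033561
B₀ = V₀ − E₀ = 188.5645 − 87.033561 = 101.530939

E0=87.0336 B0=101.5309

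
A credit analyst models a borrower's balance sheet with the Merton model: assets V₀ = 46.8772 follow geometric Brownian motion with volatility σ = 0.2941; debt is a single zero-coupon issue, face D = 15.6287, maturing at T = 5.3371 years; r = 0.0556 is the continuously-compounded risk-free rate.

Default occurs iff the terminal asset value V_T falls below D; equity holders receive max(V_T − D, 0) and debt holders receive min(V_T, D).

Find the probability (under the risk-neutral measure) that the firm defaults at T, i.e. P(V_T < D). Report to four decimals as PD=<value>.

PD=0.0433

d₁ = [ln(V₀/D) + (r + σ²/2)T] / (σ√T)
   = [ln(46.8772/15.6287) + (0.0556 + 0.5·0.2941²)·5.3371] / (0.2941·√5.3371)
   = [1.098422 + 0.527558] / 0.679435 = 2.393138
d₂ = d₁ − σ√T = 2.393138 − 0.679435 = 1.713703
risk-neutral PD = N(−d₂) = N(-1.713703) = 0.043292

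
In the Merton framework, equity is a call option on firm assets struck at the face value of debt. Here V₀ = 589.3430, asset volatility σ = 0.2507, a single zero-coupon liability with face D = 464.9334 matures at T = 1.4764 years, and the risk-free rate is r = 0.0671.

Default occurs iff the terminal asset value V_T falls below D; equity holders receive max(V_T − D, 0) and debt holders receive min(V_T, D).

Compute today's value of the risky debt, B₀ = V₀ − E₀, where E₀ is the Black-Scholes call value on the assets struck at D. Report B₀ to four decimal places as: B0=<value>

d₁ = [ln(V₀/D) + (r + σ²/2)T] / (σ√T)
   = [ln(589.3430/464.9334) + (0.0671 + 0.5·0.2507²)·1.4764] / (0.2507·√1.4764)
   = [0.237114 + 0.145463] / 0.304619 = 1.255921
d₂ = d₁ − σ√T = 1.255921 − 0.304619 = 0.951303
N(d₁) = 0.895428,  N(d₂) = 0.829275,  e^(−rT) = 0.905683
E₀ = V₀·N(d₁) − D·e^(−rT)·N(d₂)
   = 589.3430·0.895428 − 464.9334·0.905683·0.829275 = 178.521401
B₀ = V₀ − E₀ = 589.3430 − 178.521401 = 410.821599

B0=410.8216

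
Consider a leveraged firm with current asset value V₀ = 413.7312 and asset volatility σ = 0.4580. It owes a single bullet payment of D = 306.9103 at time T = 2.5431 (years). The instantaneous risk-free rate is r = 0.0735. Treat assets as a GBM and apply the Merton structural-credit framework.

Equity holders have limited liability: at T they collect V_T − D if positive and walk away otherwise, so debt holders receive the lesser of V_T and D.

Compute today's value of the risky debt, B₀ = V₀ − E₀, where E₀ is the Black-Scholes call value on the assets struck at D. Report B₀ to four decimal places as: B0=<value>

d₁ = [ln(V₀/D) + (r + σ²/2)T] / (σ√T)
   = [ln(413.7312/306.9103) + (0.0735 + 0.5·0.4580²)·2.5431] / (0.4580·√2.5431)
   = [0.298661 + 0.453643] / 0.730377 = 1.030022
d₂ = d₁ − σ√T = 1.030022 − 0.730377 = 0.299644
N(d₁) = 0.848500,  N(d₂) = 0.617776,  e^(−rT) = 0.829512
E₀ = V₀·N(d₁) − D·e^(−rT)·N(d₂)
   = 413.7312·0.848500 − 306.9103·0.829512·0.617776 = 193.774042
B₀ = V₀ − E₀ = 413.7312 − 193.774042 = 219.957158

B0=219.9572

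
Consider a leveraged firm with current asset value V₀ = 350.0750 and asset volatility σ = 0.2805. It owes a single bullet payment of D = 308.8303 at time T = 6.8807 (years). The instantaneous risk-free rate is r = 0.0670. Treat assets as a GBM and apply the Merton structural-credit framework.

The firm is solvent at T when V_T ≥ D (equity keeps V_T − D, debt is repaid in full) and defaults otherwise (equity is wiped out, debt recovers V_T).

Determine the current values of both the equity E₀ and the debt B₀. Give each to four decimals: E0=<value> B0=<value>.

d₁ = [ln(V₀/D) + (r + σ²/2)T] / (σ√T)
   = [ln(350.0750/308.8303) + (0.0670 + 0.5·0.2805²)·6.8807] / (0.2805·√6.8807)
   = [0.125355 + 0.731694] / 0.735782 = 1.164815
d₂ = d₁ − σ√T = 1.164815 − 0.735782 = 0.429033
N(d₁) = 0.877953,  N(d₂) = 0.666050,  e^(−rT) = 0.630648
E₀ = V₀·N(d₁) − D·e^(−rT)·N(d₂)
   = 350.0750·0.877953 − 308.8303·0.630648·0.666050 = 177.627238
B₀ = V₀ − E₀ = 350.0750 − 177.627238 = 172.447762

E0=177.6272 B0=172.4478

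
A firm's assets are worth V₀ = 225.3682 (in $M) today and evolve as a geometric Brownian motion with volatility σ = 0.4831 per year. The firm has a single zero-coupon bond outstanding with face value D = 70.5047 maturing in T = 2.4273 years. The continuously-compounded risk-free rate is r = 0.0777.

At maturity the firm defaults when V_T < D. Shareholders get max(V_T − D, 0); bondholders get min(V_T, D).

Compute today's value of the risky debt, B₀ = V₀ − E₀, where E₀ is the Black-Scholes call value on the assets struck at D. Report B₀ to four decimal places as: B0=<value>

B0=57.2021

d₁ = [ln(V₀/D) + (r + σ²/2)T] / (σ√T)
   = [ln(225.3682/70.5047) + (0.0777 + 0.5·0.4831²)·2.4273] / (0.4831·√2.4273)
   = [1.162056 + 0.471850] / 0.752660 = 2.170842
d₂ = d₁ − σ√T = 2.170842 − 0.752660 = 1.418182
N(d₁) = 0.985028,  N(d₂) = 0.921931,  e^(−rT) = 0.828117
E₀ = V₀·N(d₁) − D·e^(−rT)·N(d₂)
   = 225.3682·0.985028 − 70.5047·0.828117·0.921931 = 168.166102
B₀ = V₀ − E₀ = 225.3682 − 168.166102 = 57.202098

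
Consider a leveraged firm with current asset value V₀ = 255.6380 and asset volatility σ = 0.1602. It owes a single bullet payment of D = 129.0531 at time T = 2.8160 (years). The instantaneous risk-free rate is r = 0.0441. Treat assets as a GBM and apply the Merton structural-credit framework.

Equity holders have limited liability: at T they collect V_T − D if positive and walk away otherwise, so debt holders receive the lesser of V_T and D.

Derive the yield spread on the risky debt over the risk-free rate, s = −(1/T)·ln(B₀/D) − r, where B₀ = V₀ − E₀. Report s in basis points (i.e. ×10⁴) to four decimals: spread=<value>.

spread=0.5334

d₁ = [ln(V₀/D) + (r + σ²/2)T] / (σ√T)
   = [ln(255.6380/129.0531) + (0.0441 + 0.5·0.1602²)·2.8160] / (0.1602·√2.8160)
   = [0.683538 + 0.160321] / 0.268831 = 3.138998
d₂ = d₁ − σ√T = 3.138998 − 0.268831 = 2.870167
N(d₁) = 0.999152,  N(d₂) = 0.997949,  e^(−rT) = 0.883216
E₀ = V₀·N(d₁) − D·e^(−rT)·N(d₂)
   = 255.6380·0.999152 − 129.0531·0.883216·0.997949 = 141.673371
B₀ = V₀ − E₀ = 255.6380 − 141.673371 = 113.964629
spread = −(1/T)·ln(B₀/D) − r = −(1/2.8160)·ln(113.964629/129.0531) − 0.0441 = 0.00005334
in basis points: 0.00005334 × 10⁴ = 0.5334 bp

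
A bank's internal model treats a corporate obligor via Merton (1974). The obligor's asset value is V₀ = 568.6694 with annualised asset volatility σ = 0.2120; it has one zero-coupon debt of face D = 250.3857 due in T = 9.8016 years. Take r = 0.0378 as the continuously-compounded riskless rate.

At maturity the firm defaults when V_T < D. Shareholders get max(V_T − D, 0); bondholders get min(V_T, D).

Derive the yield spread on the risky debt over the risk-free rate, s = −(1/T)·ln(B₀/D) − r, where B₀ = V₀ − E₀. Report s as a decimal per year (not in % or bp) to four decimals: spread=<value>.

spread=0.0017

d₁ = [ln(V₀/D) + (r + σ²/2)T] / (σ√T)
   = [ln(568.6694/250.3857) + (0.0378 + 0.5·0.2120²)·9.8016] / (0.2120·√9.8016)
   = [0.820297 + 0.590762] / 0.663719 = 2.125988
d₂ = d₁ − σ√T = 2.125988 − 0.663719 = 1.462269
N(d₁) = 0.983248,  N(d₂) = 0.928166,  e^(−rT) = 0.690389
E₀ = V₀·N(d₁) − D·e^(−rT)·N(d₂)
   = 568.6694·0.983248 − 250.3857·0.690389·0.928166 = 398.696949
B₀ = V₀ − E₀ = 568.6694 − 398.696949 = 169.972451
spread = −(1/T)·ln(B₀/D) − r = −(1/9.8016)·ln(169.972451/250.3857) − 0.0378 = 0.00172071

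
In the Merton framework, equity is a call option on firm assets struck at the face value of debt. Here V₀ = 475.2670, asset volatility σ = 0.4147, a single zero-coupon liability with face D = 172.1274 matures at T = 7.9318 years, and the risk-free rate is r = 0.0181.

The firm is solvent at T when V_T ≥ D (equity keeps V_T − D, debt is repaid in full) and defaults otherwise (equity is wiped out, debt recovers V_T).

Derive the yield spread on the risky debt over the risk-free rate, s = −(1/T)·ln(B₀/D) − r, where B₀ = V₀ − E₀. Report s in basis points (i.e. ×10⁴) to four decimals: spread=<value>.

d₁ = [ln(V₀/D) + (r + σ²/2)T] / (σ√T)
   = [ln(475.2670/172.1274) + (0.0181 + 0.5·0.4147²)·7.9318] / (0.4147·√7.9318)
   = [1.015642 + 0.825606] / 1.167938 = 1.576494
d₂ = d₁ − σ√T = 1.576494 − 1.167938 = 0.408555
N(d₁) = 0.942544,  N(d₂) = 0.658567,  e^(−rT) = 0.866264
E₀ = V₀·N(d₁) − D·e^(−rT)·N(d₂)
   = 475.2670·0.942544 − 172.1274·0.866264·0.658567 = 349.762587
B₀ = V₀ − E₀ = 475.2670 − 349.762587 = 125.504413
spread = −(1/T)·ln(B₀/D) − r = −(1/7.9318)·ln(125.504413/172.1274) − 0.0181 = 0.02172627
in basis points: 0.02172627 × 10⁴ = 217.2627 bp

spread=217.2627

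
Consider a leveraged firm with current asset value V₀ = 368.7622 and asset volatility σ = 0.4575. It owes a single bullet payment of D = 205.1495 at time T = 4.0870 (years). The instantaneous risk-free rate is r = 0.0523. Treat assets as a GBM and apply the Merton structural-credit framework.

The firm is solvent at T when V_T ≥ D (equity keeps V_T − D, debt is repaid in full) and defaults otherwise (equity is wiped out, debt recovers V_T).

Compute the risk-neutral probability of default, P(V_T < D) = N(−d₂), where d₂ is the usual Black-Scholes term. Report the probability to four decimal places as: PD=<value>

PD=0.3436

d₁ = [ln(V₀/D) + (r + σ²/2)T] / (σ√T)
   = [ln(368.7622/205.1495) + (0.0523 + 0.5·0.4575²)·4.0870] / (0.4575·√4.0870)
   = [0.586413 + 0.641467] / 0.924897 = 1.327586
d₂ = d₁ − σ√T = 1.327586 − 0.924897 = 0.402689
risk-neutral PD = N(−d₂) = N(-0.402689) = 0.343589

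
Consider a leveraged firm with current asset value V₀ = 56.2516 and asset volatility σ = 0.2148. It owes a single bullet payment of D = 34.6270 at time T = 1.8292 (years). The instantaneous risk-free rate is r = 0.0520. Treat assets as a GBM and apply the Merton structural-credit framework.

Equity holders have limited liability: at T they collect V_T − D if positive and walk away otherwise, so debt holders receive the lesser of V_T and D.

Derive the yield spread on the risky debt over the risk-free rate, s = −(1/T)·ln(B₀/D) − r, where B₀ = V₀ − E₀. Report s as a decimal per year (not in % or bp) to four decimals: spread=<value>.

spread=0.0018

d₁ = [ln(V₀/D) + (r + σ²/2)T] / (σ√T)
   = [ln(56.2516/34.6270) + (0.0520 + 0.5·0.2148²)·1.8292] / (0.2148·√1.8292)
   = [0.485201 + 0.137317] / 0.290513 = 2.142826
d₂ = d₁ − σ√T = 2.142826 − 0.290513 = 1.852314
N(d₁) = 0.983936,  N(d₂) = 0.968010,  e^(−rT) = 0.909265
E₀ = V₀·N(d₁) − D·e^(−rT)·N(d₂)
   = 56.2516·0.983936 − 34.6270·0.909265·0.968010 = 24.870094
B₀ = V₀ − E₀ = 56.2516 − 24.870094 = 31.381506
spread = −(1/T)·ln(B₀/D) − r = −(1/1.8292)·ln(31.381506/34.6270) − 0.0520 = 0.00180220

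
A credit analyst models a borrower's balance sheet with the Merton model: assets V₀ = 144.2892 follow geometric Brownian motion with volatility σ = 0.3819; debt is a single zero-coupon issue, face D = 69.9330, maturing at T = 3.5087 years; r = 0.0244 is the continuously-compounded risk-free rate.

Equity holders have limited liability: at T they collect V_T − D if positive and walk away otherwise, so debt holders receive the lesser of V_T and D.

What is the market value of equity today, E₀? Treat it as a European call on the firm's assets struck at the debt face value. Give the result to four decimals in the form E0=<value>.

E0=84.3427

d₁ = [ln(V₀/D) + (r + σ²/2)T] / (σ√T)
   = [ln(144.2892/69.9330) + (0.0244 + 0.5·0.3819²)·3.5087] / (0.3819·√3.5087)
   = [0.724282 + 0.341480] / 0.715357 = 1.489833
d₂ = d₁ − σ√T = 1.489833 − 0.715357 = 0.774476
N(d₁) = 0.931866,  N(d₂) = 0.780675,  e^(−rT) = 0.917950
E₀ = V₀·N(d₁) − D·e^(−rT)·N(d₂)
   = 144.2892·0.931866 − 69.9330·0.917950·0.780675 = 84.342733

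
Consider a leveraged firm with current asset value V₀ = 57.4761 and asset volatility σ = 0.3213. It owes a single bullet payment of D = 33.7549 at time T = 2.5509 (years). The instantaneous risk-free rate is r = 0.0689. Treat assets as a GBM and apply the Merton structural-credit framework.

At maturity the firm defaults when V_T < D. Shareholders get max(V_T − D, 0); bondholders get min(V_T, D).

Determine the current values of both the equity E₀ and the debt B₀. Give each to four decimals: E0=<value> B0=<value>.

d₁ = [ln(V₀/D) + (r + σ²/2)T] / (σ√T)
   = [ln(57.4761/33.7549) + (0.0689 + 0.5·0.3213²)·2.5509] / (0.3213·√2.5509)
   = [0.532244 + 0.307426] / 0.513165 = 1.636256
d₂ = d₁ − σ√T = 1.636256 − 0.513165 = 1.123090
N(d₁) = 0.949107,  N(d₂) = 0.869300,  e^(−rT) = 0.838822
E₀ = V₀·N(d₁) − D·e^(−rT)·N(d₂)
   = 57.4761·0.949107 − 33.7549·0.838822·0.869300 = 29.937294
B₀ = V₀ − E₀ = 57.4761 − 29.937294 = 27.538806

E0=29.9373 B0=27.5388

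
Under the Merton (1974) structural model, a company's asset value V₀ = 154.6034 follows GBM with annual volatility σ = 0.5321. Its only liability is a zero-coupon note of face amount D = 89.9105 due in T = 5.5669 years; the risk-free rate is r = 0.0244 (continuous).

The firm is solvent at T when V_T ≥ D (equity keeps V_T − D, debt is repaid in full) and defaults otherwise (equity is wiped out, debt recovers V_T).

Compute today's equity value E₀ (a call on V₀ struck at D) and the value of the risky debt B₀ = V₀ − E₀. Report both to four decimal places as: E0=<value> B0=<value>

E0=99.3235 B0=55.2799

d₁ = [ln(V₀/D) + (r + σ²/2)T] / (σ√T)
   = [ln(154.6034/89.9105) + (0.0244 + 0.5·0.5321²)·5.5669] / (0.5321·√5.5669)
   = [0.542048 + 0.923912] / 1.255452 = 1.167676
d₂ = d₁ − σ√T = 1.167676 − 1.255452 = -0.087776
N(d₁) = 0.878531,  N(d₂) = 0.465027,  e^(−rT) = 0.872989
E₀ = V₀·N(d₁) − D·e^(−rT)·N(d₂)
   = 154.6034·0.878531 − 89.9105·0.872989·0.465027 = 99.323503
B₀ = V₀ − E₀ = 154.6034 − 99.323503 = 55.279897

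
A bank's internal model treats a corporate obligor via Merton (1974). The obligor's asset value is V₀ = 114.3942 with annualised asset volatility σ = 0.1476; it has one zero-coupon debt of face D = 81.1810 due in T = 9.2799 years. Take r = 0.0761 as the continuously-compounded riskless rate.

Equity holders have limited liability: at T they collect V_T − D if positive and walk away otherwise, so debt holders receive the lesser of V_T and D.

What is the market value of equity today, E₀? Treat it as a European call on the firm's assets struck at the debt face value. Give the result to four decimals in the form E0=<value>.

d₁ = [ln(V₀/D) + (r + σ²/2)T] / (σ√T)
   = [ln(114.3942/81.1810) + (0.0761 + 0.5·0.1476²)·9.2799] / (0.1476·√9.2799)
   = [0.342969 + 0.807285] / 0.449633 = 2.558208
d₂ = d₁ − σ√T = 2.558208 − 0.449633 = 2.108575
N(d₁) = 0.994739,  N(d₂) = 0.982509,  e^(−rT) = 0.493516
E₀ = V₀·N(d₁) − D·e^(−rT)·N(d₂)
   = 114.3942·0.994739 − 81.1810·0.493516·0.982509 = 74.429051

E0=74.4291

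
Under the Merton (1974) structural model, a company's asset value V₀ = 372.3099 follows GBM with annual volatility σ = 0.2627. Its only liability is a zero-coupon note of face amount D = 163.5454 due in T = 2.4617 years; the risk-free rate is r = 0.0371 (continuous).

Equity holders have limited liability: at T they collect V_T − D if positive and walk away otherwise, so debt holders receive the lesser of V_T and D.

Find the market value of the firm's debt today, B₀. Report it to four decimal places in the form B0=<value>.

B0=148.8266

d₁ = [ln(V₀/D) + (r + σ²/2)T] / (σ√T)
   = [ln(372.3099/163.5454) + (0.0371 + 0.5·0.2627²)·2.4617] / (0.2627·√2.4617)
   = [0.822636 + 0.176272] / 0.412171 = 2.423526
d₂ = d₁ − σ√T = 2.423526 − 0.412171 = 2.011355
N(d₁) = 0.992315,  N(d₂) = 0.977856,  e^(−rT) = 0.912717
E₀ = V₀·N(d₁) − D·e^(−rT)·N(d₂)
   = 372.3099·0.992315 − 163.5454·0.912717·0.977856 = 223.483309
B₀ = V₀ − E₀ = 372.3099 − 223.483309 = 148.826591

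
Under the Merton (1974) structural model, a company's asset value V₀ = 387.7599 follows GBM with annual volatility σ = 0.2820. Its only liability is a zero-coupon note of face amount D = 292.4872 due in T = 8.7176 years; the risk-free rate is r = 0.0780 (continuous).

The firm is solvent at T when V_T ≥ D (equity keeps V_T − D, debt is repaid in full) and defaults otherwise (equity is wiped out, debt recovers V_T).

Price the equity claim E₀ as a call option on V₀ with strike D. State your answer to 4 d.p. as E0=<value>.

d₁ = [ln(V₀/D) + (r + σ²/2)T] / (σ√T)
   = [ln(387.7599/292.4872) + (0.0780 + 0.5·0.2820²)·8.7176] / (0.2820·√8.7176)
   = [0.281965 + 1.026602] / 0.832621 = 1.571624
d₂ = d₁ − σ√T = 1.571624 − 0.832621 = 0.739002
N(d₁) = 0.941981,  N(d₂) = 0.770047,  e^(−rT) = 0.506631
E₀ = V₀·N(d₁) − D·e^(−rT)·N(d₂)
   = 387.7599·0.941981 − 292.4872·0.506631·0.770047 = 251.154572

E0=251.1546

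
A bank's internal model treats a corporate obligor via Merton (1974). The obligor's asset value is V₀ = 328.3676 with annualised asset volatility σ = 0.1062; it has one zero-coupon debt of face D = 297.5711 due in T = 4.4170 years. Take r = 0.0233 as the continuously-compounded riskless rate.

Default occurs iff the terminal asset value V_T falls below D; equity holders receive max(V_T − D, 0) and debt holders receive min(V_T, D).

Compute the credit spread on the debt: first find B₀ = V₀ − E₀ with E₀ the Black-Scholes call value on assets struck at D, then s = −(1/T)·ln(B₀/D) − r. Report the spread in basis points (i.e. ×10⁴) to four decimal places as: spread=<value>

spread=56.3696

d₁ = [ln(V₀/D) + (r + σ²/2)T] / (σ√T)
   = [ln(328.3676/297.5711) + (0.0233 + 0.5·0.1062²)·4.4170] / (0.1062·√4.4170)
   = [0.098481 + 0.127825] / 0.223197 = 1.013926
d₂ = d₁ − σ√T = 1.013926 − 0.223197 = 0.790729
N(d₁) = 0.844691,  N(d₂) = 0.785449,  e^(−rT) = 0.902203
E₀ = V₀·N(d₁) − D·e^(−rT)·N(d₂)
   = 328.3676·0.844691 − 297.5711·0.902203·0.785449 = 66.500108
B₀ = V₀ − E₀ = 328.3676 − 66.500108 = 261.867492
spread = −(1/T)·ln(B₀/D) − r = −(1/4.4170)·ln(261.867492/297.5711) − 0.0233 = 0.00563696
in basis points: 0.00563696 × 10⁴ = 56.3696 bp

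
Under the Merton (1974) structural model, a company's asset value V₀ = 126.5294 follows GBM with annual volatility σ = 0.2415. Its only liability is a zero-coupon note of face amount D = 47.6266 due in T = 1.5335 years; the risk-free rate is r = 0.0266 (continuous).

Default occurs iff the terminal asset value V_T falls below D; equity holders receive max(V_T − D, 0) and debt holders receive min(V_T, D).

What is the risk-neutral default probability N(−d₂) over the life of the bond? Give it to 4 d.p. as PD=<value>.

d₁ = [ln(V₀/D) + (r + σ²/2)T] / (σ√T)
   = [ln(126.5294/47.6266) + (0.0266 + 0.5·0.2415²)·1.5335] / (0.2415·√1.5335)
   = [0.977083 + 0.085510] / 0.299060 = 3.553104
d₂ = d₁ − σ√T = 3.553104 − 0.299060 = 3.254043
risk-neutral PD = N(−d₂) = N(-3.254043) = 0.000569

PD=0.0006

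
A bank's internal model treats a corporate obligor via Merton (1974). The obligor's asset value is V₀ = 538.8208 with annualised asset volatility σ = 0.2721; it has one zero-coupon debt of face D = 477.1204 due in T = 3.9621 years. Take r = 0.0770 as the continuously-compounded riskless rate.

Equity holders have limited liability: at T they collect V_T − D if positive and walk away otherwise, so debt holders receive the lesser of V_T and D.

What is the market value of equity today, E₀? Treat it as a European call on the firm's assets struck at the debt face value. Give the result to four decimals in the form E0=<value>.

d₁ = [ln(V₀/D) + (r + σ²/2)T] / (σ√T)
   = [ln(538.8208/477.1204) + (0.0770 + 0.5·0.2721²)·3.9621] / (0.2721·√3.9621)
   = [0.121614 + 0.451755] / 0.541616 = 1.058628
d₂ = d₁ − σ√T = 1.058628 − 0.541616 = 0.517012
N(d₁) = 0.855115,  N(d₂) = 0.697426,  e^(−rT) = 0.737063
E₀ = V₀·N(d₁) − D·e^(−rT)·N(d₂)
   = 538.8208·0.855115 − 477.1204·0.737063·0.697426 = 215.491569

E0=215.4916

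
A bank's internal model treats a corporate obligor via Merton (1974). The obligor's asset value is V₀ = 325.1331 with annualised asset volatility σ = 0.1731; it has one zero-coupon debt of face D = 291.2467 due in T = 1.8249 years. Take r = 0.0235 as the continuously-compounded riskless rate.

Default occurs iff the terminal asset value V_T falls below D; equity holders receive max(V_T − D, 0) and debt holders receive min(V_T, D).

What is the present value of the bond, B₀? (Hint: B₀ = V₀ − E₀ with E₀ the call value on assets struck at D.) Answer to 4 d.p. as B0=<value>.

d₁ = [ln(V₀/D) + (r + σ²/2)T] / (σ√T)
   = [ln(325.1331/291.2467) + (0.0235 + 0.5·0.1731²)·1.8249] / (0.1731·√1.8249)
   = [0.110064 + 0.070225] / 0.233839 = 0.770999
d₂ = d₁ − σ√T = 0.770999 − 0.233839 = 0.537160
N(d₁) = 0.779646,  N(d₂) = 0.704421,  e^(−rT) = 0.958021
E₀ = V₀·N(d₁) − D·e^(−rT)·N(d₂)
   = 325.1331·0.779646 − 291.2467·0.958021·0.704421 = 56.940702
B₀ = V₀ − E₀ = 325.1331 − 56.940702 = 268.192398

B0=268.1924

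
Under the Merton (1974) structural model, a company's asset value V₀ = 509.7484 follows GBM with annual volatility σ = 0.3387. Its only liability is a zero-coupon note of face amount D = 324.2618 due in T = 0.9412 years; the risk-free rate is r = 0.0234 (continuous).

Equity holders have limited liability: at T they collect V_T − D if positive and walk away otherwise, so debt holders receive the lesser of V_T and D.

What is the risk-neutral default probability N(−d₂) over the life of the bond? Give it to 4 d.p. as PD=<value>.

d₁ = [ln(V₀/D) + (r + σ²/2)T] / (σ√T)
   = [ln(509.7484/324.2618) + (0.0234 + 0.5·0.3387²)·0.9412] / (0.3387·√0.9412)
   = [0.452366 + 0.076010] / 0.328591 = 1.608004
d₂ = d₁ − σ√T = 1.608004 − 0.328591 = 1.279413
risk-neutral PD = N(−d₂) = N(-1.279413) = 0.100376

PD=0.1004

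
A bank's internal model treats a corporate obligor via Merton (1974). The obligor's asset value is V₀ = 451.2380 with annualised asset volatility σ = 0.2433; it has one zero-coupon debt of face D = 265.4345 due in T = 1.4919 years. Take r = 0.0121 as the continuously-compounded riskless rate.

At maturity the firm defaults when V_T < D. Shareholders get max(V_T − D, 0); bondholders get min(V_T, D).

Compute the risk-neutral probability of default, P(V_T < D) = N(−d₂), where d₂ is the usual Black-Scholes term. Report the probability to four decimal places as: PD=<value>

PD=0.0448

d₁ = [ln(V₀/D) + (r + σ²/2)T] / (σ√T)
   = [ln(451.2380/265.4345) + (0.0121 + 0.5·0.2433²)·1.4919] / (0.2433·√1.4919)
   = [0.530627 + 0.062208] / 0.297175 = 1.994904
d₂ = d₁ − σ√T = 1.994904 − 0.297175 = 1.697729
risk-neutral PD = N(−d₂) = N(-1.697729) = 0.044779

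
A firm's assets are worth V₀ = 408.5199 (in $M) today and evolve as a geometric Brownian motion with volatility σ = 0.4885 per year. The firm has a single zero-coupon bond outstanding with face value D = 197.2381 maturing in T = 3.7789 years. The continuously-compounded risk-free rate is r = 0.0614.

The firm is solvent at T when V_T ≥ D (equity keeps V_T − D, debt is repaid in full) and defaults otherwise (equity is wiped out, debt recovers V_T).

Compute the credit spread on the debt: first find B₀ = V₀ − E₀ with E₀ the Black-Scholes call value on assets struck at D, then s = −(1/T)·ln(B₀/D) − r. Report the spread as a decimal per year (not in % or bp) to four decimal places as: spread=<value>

d₁ = [ln(V₀/D) + (r + σ²/2)T] / (σ√T)
   = [ln(408.5199/197.2381) + (0.0614 + 0.5·0.4885²)·3.7789] / (0.4885·√3.7789)
   = [0.728129 + 0.682908] / 0.949614 = 1.485905
d₂ = d₁ − σ√T = 1.485905 − 0.949614 = 0.536291
N(d₁) = 0.931348,  N(d₂) = 0.704121,  e^(−rT) = 0.792927
E₀ = V₀·N(d₁) − D·e^(−rT)·N(d₂)
   = 408.5199·0.931348 − 197.2381·0.792927·0.704121 = 270.352858
B₀ = V₀ − E₀ = 408.5199 − 270.352858 = 138.167042
spread = −(1/T)·ln(B₀/D) − r = −(1/3.7789)·ln(138.167042/197.2381) − 0.0614 = 0.03279361

spread=0.0328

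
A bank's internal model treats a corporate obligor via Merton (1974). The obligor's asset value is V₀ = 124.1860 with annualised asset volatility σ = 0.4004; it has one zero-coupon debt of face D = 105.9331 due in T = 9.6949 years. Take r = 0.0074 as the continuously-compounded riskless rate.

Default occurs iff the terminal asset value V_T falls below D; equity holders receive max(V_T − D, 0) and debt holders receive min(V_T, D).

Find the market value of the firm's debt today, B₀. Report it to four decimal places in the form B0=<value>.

d₁ = [ln(V₀/D) + (r + σ²/2)T] / (σ√T)
   = [ln(124.1860/105.9331) + (0.0074 + 0.5·0.4004²)·9.6949] / (0.4004·√9.6949)
   = [0.158973 + 0.848886] / 1.246711 = 0.808414
d₂ = d₁ − σ√T = 0.808414 − 1.246711 = -0.438297
N(d₁) = 0.790574,  N(d₂) = 0.330586,  e^(−rT) = 0.930771
E₀ = V₀·N(d₁) − D·e^(−rT)·N(d₂)
   = 124.1860·0.790574 − 105.9331·0.930771·0.330586 = 65.582656
B₀ = V₀ − E₀ = 124.1860 − 65.582656 = 58.603344

B0=58.6033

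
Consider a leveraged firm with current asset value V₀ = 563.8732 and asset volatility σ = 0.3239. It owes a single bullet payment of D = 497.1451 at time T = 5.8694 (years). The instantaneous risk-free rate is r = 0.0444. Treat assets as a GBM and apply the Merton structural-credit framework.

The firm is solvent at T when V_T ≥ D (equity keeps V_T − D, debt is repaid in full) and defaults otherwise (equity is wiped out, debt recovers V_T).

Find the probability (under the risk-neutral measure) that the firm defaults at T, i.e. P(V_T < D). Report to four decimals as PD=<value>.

PD=0.4601

d₁ = [ln(V₀/D) + (r + σ²/2)T] / (σ√T)
   = [ln(563.8732/497.1451) + (0.0444 + 0.5·0.3239²)·5.8694] / (0.3239·√5.8694)
   = [0.125947 + 0.568484] / 0.784707 = 0.884956
d₂ = d₁ − σ√T = 0.884956 − 0.784707 = 0.100249
risk-neutral PD = N(−d₂) = N(-0.100249) = 0.460073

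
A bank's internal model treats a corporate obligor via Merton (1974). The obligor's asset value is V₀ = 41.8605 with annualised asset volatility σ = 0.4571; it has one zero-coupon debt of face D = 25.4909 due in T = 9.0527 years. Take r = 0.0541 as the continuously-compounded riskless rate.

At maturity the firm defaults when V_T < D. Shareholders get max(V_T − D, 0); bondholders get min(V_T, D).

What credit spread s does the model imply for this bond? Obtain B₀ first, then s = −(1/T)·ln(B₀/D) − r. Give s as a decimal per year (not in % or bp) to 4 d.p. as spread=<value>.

spread=0.0353

d₁ = [ln(V₀/D) + (r + σ²/2)T] / (σ√T)
   = [ln(41.8605/25.4909) + (0.0541 + 0.5·0.4571²)·9.0527] / (0.4571·√9.0527)
   = [0.496021 + 1.435488] / 1.375309 = 1.404419
d₂ = d₁ − σ√T = 1.404419 − 1.375309 = 0.029110
N(d₁) = 0.919903,  N(d₂) = 0.511611,  e^(−rT) = 0.612779
E₀ = V₀·N(d₁) − D·e^(−rT)·N(d₂)
   = 41.8605·0.919903 − 25.4909·0.612779·0.511611 = 30.516078
B₀ = V₀ − E₀ = 41.8605 − 30.516078 = 11.344422
spread = −(1/T)·ln(B₀/D) − r = −(1/9.0527)·ln(11.344422/25.4909) − 0.0541 = 0.03533137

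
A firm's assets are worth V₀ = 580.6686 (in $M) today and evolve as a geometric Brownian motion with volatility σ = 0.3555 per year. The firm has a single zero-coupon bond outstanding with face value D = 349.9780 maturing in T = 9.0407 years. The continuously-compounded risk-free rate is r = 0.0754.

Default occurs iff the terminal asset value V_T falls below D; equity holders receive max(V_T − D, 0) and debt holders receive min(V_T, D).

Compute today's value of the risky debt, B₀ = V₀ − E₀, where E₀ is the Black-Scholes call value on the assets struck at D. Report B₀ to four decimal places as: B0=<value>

B0=156.0682

d₁ = [ln(V₀/D) + (r + σ²/2)T] / (σ√T)
   = [ln(580.6686/349.9780) + (0.0754 + 0.5·0.3555²)·9.0407] / (0.3555·√9.0407)
   = [0.506310 + 1.252952] / 1.068909 = 1.645848
d₂ = d₁ − σ√T = 1.645848 − 1.068909 = 0.576940
N(d₁) = 0.950103,  N(d₂) = 0.718010,  e^(−rT) = 0.505772
E₀ = V₀·N(d₁) − D·e^(−rT)·N(d₂)
   = 580.6686·0.950103 − 349.9780·0.505772·0.718010 = 424.600365
B₀ = V₀ − E₀ = 580.6686 − 424.600365 = 156.068235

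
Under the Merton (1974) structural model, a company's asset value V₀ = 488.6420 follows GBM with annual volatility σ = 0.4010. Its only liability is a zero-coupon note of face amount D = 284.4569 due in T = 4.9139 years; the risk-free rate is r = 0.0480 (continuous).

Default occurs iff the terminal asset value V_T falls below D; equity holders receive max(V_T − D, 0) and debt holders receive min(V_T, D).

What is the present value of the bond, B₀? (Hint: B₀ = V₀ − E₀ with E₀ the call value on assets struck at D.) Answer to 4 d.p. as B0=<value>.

d₁ = [ln(V₀/D) + (r + σ²/2)T] / (σ√T)
   = [ln(488.6420/284.4569) + (0.0480 + 0.5·0.4010²)·4.9139] / (0.4010·√4.9139)
   = [0.541048 + 0.630947] / 0.888909 = 1.318465
d₂ = d₁ − σ√T = 1.318465 − 0.888909 = 0.429555
N(d₁) = 0.906326,  N(d₂) = 0.666240,  e^(−rT) = 0.789886
E₀ = V₀·N(d₁) − D·e^(−rT)·N(d₂)
   = 488.6420·0.906326 − 284.4569·0.789886·0.666240 = 293.172428
B₀ = V₀ − E₀ = 488.6420 − 293.172428 = 195.469572

B0=195.4696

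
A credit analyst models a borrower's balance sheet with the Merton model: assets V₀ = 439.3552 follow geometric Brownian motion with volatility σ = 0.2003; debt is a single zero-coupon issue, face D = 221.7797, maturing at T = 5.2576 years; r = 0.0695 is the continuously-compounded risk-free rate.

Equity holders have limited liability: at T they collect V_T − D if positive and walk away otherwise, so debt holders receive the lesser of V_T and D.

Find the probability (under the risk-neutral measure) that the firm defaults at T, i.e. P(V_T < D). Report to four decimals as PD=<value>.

PD=0.0200

d₁ = [ln(V₀/D) + (r + σ²/2)T] / (σ√T)
   = [ln(439.3552/221.7797) + (0.0695 + 0.5·0.2003²)·5.2576] / (0.2003·√5.2576)
   = [0.683624 + 0.470871] / 0.459277 = 2.513722
d₂ = d₁ − σ√T = 2.513722 − 0.459277 = 2.054445
risk-neutral PD = N(−d₂) = N(-2.054445) = 0.019966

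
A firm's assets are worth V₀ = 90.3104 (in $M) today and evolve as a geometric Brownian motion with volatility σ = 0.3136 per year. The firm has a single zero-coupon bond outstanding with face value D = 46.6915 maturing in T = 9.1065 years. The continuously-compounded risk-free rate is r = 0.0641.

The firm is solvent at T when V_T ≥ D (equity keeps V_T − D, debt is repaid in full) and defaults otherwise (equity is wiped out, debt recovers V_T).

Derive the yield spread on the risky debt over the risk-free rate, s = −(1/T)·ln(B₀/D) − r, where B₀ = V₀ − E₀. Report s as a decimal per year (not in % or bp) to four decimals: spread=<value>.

d₁ = [ln(V₀/D) + (r + σ²/2)T] / (σ√T)
   = [ln(90.3104/46.6915) + (0.0641 + 0.5·0.3136²)·9.1065] / (0.3136·√9.1065)
   = [0.659690 + 1.031516] / 0.946350 = 1.787083
d₂ = d₁ − σ√T = 1.787083 − 0.946350 = 0.840733
N(d₁) = 0.963038,  N(d₂) = 0.799751,  e^(−rT) = 0.557816
E₀ = V₀·N(d₁) − D·e^(−rT)·N(d₂)
   = 90.3104·0.963038 − 46.6915·0.557816·0.799751 = 66.142621
B₀ = V₀ − E₀ = 90.3104 − 66.142621 = 24.167779
spread = −(1/T)·ln(B₀/D) − r = −(1/9.1065)·ln(24.167779/46.6915) − 0.0641 = 0.00821558

spread=0.0082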